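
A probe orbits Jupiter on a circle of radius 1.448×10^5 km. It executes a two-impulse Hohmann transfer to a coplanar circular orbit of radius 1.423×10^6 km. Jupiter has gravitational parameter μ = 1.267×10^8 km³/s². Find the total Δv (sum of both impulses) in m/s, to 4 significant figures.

Transfer-ellipse semi-major axis a_t = (r₁ + r₂)/2 = (1.448×10^5 + 1.423×10^6)/2 = 7.839×10^5 km.
Circular speed at r₁: v₁ = √(μ/r₁) = √(1.267×10^8/1.448×10^5) = 29.58 km/s.
On the transfer ellipse at r₁, v² = μ(2/r − 1/a) gives v_p = √[μ(2/r₁ − 1/a_t)] = 39.85 km/s.
First burn Δv₁ = |v_p − v₁| = 10.27 km/s.
At r₂, v₂ = √(μ/r₂) = 9.43595 km/s.
Transfer-orbit speed at r₂: v_a = √[μ(2/r₂ − 1/a_t)] = 4.05546 km/s.
Second burn Δv₂ = |v₂ − v_a| = 5.380 km/s.
Δv = Δv₁ + Δv₂ = 10.27 + 5.380 = 15.65 km/s.

Δv = 15650 m/s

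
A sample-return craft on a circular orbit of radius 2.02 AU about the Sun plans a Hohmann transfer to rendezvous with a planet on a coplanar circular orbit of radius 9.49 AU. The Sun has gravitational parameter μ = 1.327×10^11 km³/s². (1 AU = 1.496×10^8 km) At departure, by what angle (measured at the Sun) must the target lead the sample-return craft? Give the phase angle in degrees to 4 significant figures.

φ = 95.00°

In km: r₁ = 2.02 × 1.496×10^8 = 3.02192×10^8 km; r₂ = 9.49 × 1.496×10^8 = 1.419704×10^9 km.
The Hohmann ellipse has a_t = (r₁ + r₂)/2 = 8.60948×10^8 km.
The half-period of the transfer ellipse is t = π√(a_t³/μ) = 2.1786×10^8 s.
The target's mean motion on its circular orbit is ω₂ = √(μ/r₂³) = 6.8099×10^-9 rad/s.
Angle swept by the target during transfer: ω₂·t = 1.4836 rad = 85.00°.
The sample-return craft traverses 180° on the transfer ellipse, so the target must lead by 180° − 85.00° = 95.00°.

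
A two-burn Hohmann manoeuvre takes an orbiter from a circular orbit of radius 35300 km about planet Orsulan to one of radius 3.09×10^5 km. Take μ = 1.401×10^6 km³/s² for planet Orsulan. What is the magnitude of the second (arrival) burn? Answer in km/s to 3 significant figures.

Δv₂ = 1.17 km/s

Semi-major axis of the transfer orbit: a_t = (35300 + 3.090×10^5)/2 = 1.7215×10^5 km.
On the circular orbit at r = 3.090×10^5 km, v_c = √(μ/r) = 2.129 km/s.
Vis-viva on the transfer ellipse at r = 3.090×10^5 km gives v_t = √[μ(2/r − 1/a_t)] = 0.9642 km/s.
Δv₂ = |v_t − v_c| = |0.9642 − 2.129| = 1.165 km/s.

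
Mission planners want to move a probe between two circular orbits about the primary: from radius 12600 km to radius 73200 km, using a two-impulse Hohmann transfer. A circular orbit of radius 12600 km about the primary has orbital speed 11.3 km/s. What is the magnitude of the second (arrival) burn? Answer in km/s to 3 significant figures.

Δv₂ = 2.15 km/s

From the circular-orbit relation v² = μ/r at r = 12600 km: μ = v²r = (11.3)² × 12600 = 1.60889×10^6 km³/s².
Transfer-ellipse semi-major axis a_t = (r₁ + r₂)/2 = (12600 + 73200)/2 = 42900 km.
Circular speed at r = 73200 km: v_c = √(μ/r) = 4.688 km/s.
Transfer-orbit speed at the same r (vis-viva, a = a_t): v_t = √[μ(2/r − 1/a_t)] = 2.541 km/s.
Δv₂ = |v_t − v_c| = |2.541 − 4.688| = 2.147 km/s.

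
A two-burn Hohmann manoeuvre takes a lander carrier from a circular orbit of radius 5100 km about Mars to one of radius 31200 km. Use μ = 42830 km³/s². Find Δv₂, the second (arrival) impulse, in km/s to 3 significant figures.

The Hohmann ellipse has a_t = (r₁ + r₂)/2 = 18150 km.
On the circular orbit at r = 31200 km, v_c = √(μ/r) = 1.17165 km/s.
Transfer-orbit speed at the same r (vis-viva, a = a_t): v_t = √[μ(2/r − 1/a_t)] = 0.621074 km/s.
Δv₂ = |v_t − v_c| = |0.621074 − 1.17165| = 0.5506 km/s.

Δv₂ = 0.551 km/s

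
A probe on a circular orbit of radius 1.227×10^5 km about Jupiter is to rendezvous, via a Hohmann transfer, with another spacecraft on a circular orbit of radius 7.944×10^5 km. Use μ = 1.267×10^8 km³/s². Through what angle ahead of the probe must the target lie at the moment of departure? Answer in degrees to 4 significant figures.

φ = 101.1°

Transfer-ellipse semi-major axis a_t = (r₁ + r₂)/2 = (1.227×10^5 + 7.944×10^5)/2 = 4.5855×10^5 km.
Transfer time t = π√(a_t³/μ) = 86665 s.
Target angular speed ω₂ = √(μ/r₂³) = 1.5898×10^-5 rad/s.
Angle swept by the target during transfer: ω₂·t = 1.3778 rad = 78.94°.
The probe traverses 180° on the transfer ellipse, so the target must lead by 180° − 78.94° = 101.1°.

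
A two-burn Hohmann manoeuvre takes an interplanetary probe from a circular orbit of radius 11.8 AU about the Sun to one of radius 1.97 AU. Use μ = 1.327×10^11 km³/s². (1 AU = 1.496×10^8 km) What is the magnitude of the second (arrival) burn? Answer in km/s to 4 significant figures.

In km: r₁ = 11.8 × 1.496×10^8 = 1.76528×10^9 km; r₂ = 1.97 × 1.496×10^8 = 2.94712×10^8 km.
The Hohmann ellipse has a_t = (r₁ + r₂)/2 = 1.029996×10^9 km.
On the circular orbit at r = 2.94712×10^8 km, v_c = √(μ/r) = 21.22 km/s.
Transfer-orbit speed at the same r (vis-viva, a = a_t): v_t = √[μ(2/r − 1/a_t)] = 27.78 km/s.
Δv₂ = |v_t − v_c| = |27.78 − 21.22| = 6.560 km/s.

Δv₂ = 6.560 km/s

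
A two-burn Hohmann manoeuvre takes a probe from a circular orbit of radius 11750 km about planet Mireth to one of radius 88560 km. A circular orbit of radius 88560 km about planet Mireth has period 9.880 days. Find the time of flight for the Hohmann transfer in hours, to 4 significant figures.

From Kepler's third law T² = 4π²r³/μ at r = 88560 km, T = 9.880 days = 9.880 × 86400 s = 8.53632×10^5 s: μ = 4π²r³/T² = 37629.7 km³/s².
Transfer-ellipse semi-major axis a_t = (r₁ + r₂)/2 = (11750 + 88560)/2 = 50155 km.
By Kepler's third law the transfer-orbit period is T = 2π√(a_t³/μ), so t = T/2 = 1.819×10^5 s.
Converting: 1.819×10^5 s ÷ 3600 s/hour = 50.53 hours.

t = 50.53 hours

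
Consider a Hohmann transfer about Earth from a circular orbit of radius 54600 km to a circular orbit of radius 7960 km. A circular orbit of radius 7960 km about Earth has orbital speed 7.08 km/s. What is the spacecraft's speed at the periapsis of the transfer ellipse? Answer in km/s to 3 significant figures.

v = 9.35 km/s

From the circular-orbit relation v² = μ/r at r = 7960 km: μ = v²r = (7.08)² × 7960 = 3.99006×10^5 km³/s².
Transfer-ellipse semi-major axis a_t = (r₁ + r₂)/2 = (54600 + 7960)/2 = 31280 km.
The periapsis of the transfer ellipse is at r = 7960 km.
From the vis-viva equation, v = √[μ(2/r − 1/a_t)] = 9.354 km/s.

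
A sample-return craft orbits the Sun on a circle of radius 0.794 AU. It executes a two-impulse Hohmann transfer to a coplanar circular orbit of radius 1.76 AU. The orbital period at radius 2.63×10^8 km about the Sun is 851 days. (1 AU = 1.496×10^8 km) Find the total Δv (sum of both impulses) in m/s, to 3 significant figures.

Δv = 10600 m/s

From Kepler's third law T² = 4π²r³/μ at r = 2.63×10^8 km, T = 851 days = 851 × 86400 s = 7.35264×10^7 s: μ = 4π²r³/T² = 1.32844×10^11 km³/s².
In km: r₁ = 0.794 × 1.496×10^8 = 1.187824×10^8 km; r₂ = 1.76 × 1.496×10^8 = 2.63296×10^8 km.
The Hohmann ellipse has a_t = (r₁ + r₂)/2 = 1.910392×10^8 km.
At r₁ the circular-orbit speed is v₁ = √(μ/r₁) = 33.442 km/s.
On the transfer ellipse at r₁, vis-viva equation gives v_p = √[μ(2/r₁ − 1/a_t)] = 39.260 km/s.
First burn Δv₁ = |v_p − v₁| = 5.818 km/s.
At r₂, v₂ = √(μ/r₂) = 22.46 km/s.
Transfer-orbit speed at r₂: v_a = √[μ(2/r₂ − 1/a_t)] = 17.71 km/s.
Second burn Δv₂ = |v₂ − v_a| = 4.750 km/s.
Δv = Δv₁ + Δv₂ = 5.818 + 4.750 = 10.57 km/s.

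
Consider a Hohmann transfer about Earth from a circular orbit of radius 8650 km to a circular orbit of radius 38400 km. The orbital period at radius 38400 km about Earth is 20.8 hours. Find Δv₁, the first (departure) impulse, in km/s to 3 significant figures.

From Kepler's third law T² = 4π²r³/μ at r = 38400 km, T = 20.8 hours = 20.8 × 3600 s = 74880 s: μ = 4π²r³/T² = 3.98678×10^5 km³/s².
Transfer-ellipse semi-major axis a_t = (r₁ + r₂)/2 = (8650 + 38400)/2 = 23525 km.
On the circular orbit at r = 8650 km, v_c = √(μ/r) = 6.789 km/s.
Vis-viva on the transfer ellipse at r = 8650 km gives v_t = √[μ(2/r − 1/a_t)] = 8.674 km/s.
Δv₁ = |v_t − v_c| = |8.674 − 6.789| = 1.885 km/s.

Δv₁ = 1.88 km/s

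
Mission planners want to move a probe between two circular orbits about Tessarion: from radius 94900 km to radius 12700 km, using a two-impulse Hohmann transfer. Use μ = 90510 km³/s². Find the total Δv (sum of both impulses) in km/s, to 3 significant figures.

Δv = 1.38 km/s

The Hohmann ellipse has a_t = (r₁ + r₂)/2 = 53800 km.
At r₁ the circular-orbit speed is v₁ = √(μ/r₁) = 0.9766 km/s.
On the transfer ellipse at r₁, vis-viva gives v_a = √[μ(2/r₁ − 1/a_t)] = 0.4745 km/s.
First burn Δv₁ = |v_a − v₁| = 0.5021 km/s.
Circular speed at r₂: v₂ = √(μ/r₂) = 2.670 km/s.
Transfer-orbit speed at r₂: v_p = √[μ(2/r₂ − 1/a_t)] = 3.546 km/s.
Second burn Δv₂ = |v₂ − v_p| = 0.8760 km/s.
Total Δv = Δv₁ + Δv₂ = 1.378 km/s.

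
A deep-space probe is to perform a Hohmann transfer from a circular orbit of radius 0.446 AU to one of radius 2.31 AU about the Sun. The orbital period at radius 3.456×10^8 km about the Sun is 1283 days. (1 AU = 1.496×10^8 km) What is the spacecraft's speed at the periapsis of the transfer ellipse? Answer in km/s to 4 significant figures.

From Kepler's third law T² = 4π²r³/μ at r = 3.456×10^8 km, T = 1283 days = 1283 × 86400 s = 1.108512×10^8 s: μ = 4π²r³/T² = 1.32617×10^11 km³/s².
In km: r₁ = 0.446 × 1.496×10^8 = 6.67216×10^7 km; r₂ = 2.31 × 1.496×10^8 = 3.45576×10^8 km.
Transfer-ellipse semi-major axis a_t = (r₁ + r₂)/2 = (6.67216×10^7 + 3.45576×10^8)/2 = 2.061488×10^8 km.
The periapsis of the transfer ellipse is at r = 6.67216×10^7 km.
Applying v² = μ(2/r − 1/a_t): v = 57.72 km/s.

v = 57.72 km/s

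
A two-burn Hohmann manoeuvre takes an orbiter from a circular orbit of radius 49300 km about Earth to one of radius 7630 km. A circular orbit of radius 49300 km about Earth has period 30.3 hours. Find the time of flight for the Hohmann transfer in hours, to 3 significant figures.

From Kepler's third law T² = 4π²r³/μ at r = 49300 km, T = 30.3 hours = 30.3 × 3600 s = 1.0908×10^5 s: μ = 4π²r³/T² = 3.97567×10^5 km³/s².
The Hohmann ellipse has a_t = (r₁ + r₂)/2 = 28465 km.
Half the transfer-orbit period gives t = π√(a_t³/μ) = 23930 s.
Converting: 23930 s ÷ 3600 s/hour = 6.65 hours.

t = 6.65 hours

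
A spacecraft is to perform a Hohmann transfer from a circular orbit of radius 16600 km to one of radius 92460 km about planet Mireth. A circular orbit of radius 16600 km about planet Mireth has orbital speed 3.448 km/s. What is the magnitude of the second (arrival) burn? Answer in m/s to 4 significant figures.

Δv₂ = 654.9 m/s

From the circular-orbit relation v² = μ/r at r = 16600 km: μ = v²r = (3.448)² × 16600 = 1.97352×10^5 km³/s².
The Hohmann ellipse has a_t = (r₁ + r₂)/2 = 54530 km.
Circular speed at r = 92460 km: v_c = √(μ/r) = 1.461 km/s.
Vis-viva on the transfer ellipse at r = 92460 km gives v_t = √[μ(2/r − 1/a_t)] = 0.8061 km/s.
Δv₂ = |v_t − v_c| = |0.8061 − 1.461| = 0.6549 km/s.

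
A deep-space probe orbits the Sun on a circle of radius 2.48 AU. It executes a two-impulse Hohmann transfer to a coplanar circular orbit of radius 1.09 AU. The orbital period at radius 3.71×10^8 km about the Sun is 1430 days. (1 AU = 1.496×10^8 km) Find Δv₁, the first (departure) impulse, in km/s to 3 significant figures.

From Kepler's third law T² = 4π²r³/μ at r = 3.71×10^8 km, T = 1430 days = 1430 × 86400 s = 1.23552×10^8 s: μ = 4π²r³/T² = 1.32063×10^11 km³/s².
In km: r₁ = 2.48 × 1.496×10^8 = 3.71008×10^8 km; r₂ = 1.09 × 1.496×10^8 = 1.63064×10^8 km.
Semi-major axis of the transfer orbit: a_t = (3.71008×10^8 + 1.63064×10^8)/2 = 2.67036×10^8 km.
On the circular orbit at r = 3.71008×10^8 km, v_c = √(μ/r) = 18.867 km/s.
Vis-viva on the transfer ellipse at r = 3.71008×10^8 km gives v_t = √[μ(2/r − 1/a_t)] = 14.743 km/s.
Δv₁ = |v_t − v_c| = |14.743 − 18.867| = 4.124 km/s.

Δv₁ = 4.12 km/s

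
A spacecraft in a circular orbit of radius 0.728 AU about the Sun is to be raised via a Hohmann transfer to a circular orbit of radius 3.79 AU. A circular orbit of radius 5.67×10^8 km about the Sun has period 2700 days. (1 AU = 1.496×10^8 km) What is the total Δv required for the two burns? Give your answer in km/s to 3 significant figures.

From Kepler's third law T² = 4π²r³/μ at r = 5.67×10^8 km, T = 2700 days = 2700 × 86400 s = 2.3328×10^8 s: μ = 4π²r³/T² = 1.32237×10^11 km³/s².
In km: r₁ = 0.728 × 1.496×10^8 = 1.089088×10^8 km; r₂ = 3.79 × 1.496×10^8 = 5.66984×10^8 km.
The Hohmann ellipse has a_t = (r₁ + r₂)/2 = 3.379464×10^8 km.
Circular speed at r₁: v₁ = √(μ/r₁) = √(1.32237×10^11/1.089088×10^8) = 34.845 km/s.
Transfer-orbit speed at r₁ (v² = μ(2/r − 1/a)): v_p = √[μ(2/r₁ − 1/a_t)] = 45.134 km/s.
First burn Δv₁ = |v_p − v₁| = 10.29 km/s.
At r₂, v₂ = √(μ/r₂) = 15.272 km/s.
Transfer-orbit speed at r₂: v_a = √[μ(2/r₂ − 1/a_t)] = 8.6696 km/s.
Second burn Δv₂ = |v₂ − v_a| = 6.602 km/s.
Total Δv = Δv₁ + Δv₂ = 16.89 km/s.

Δv = 16.9 km/s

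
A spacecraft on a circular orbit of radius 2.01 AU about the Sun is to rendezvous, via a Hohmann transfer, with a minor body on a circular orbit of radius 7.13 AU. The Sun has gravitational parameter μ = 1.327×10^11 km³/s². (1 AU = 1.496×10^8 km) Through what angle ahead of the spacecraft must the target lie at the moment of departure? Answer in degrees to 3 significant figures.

φ = 87.6°

In km: r₁ = 2.01 × 1.496×10^8 = 3.00696×10^8 km; r₂ = 7.13 × 1.496×10^8 = 1.066648×10^9 km.
The Hohmann ellipse has a_t = (r₁ + r₂)/2 = 6.83672×10^8 km.
The half-period of the transfer ellipse is t = π√(a_t³/μ) = 1.54165×10^8 s.
The target's mean motion on its circular orbit is ω₂ = √(μ/r₂³) = 1.04569×10^-8 rad/s.
Angle swept by the target during transfer: ω₂·t = 1.6121 rad = 92.37°.
Arrival is 180° from departure on the ellipse, so φ = 180° − 92.37° = 87.6°.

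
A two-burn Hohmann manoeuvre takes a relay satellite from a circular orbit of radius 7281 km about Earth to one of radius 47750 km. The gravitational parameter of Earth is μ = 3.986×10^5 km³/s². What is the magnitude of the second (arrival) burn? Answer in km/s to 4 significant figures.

The Hohmann ellipse has a_t = (r₁ + r₂)/2 = 27515.5 km.
On the circular orbit at r = 47750 km, v_c = √(μ/r) = 2.889 km/s.
Vis-viva on the transfer ellipse at r = 47750 km gives v_t = √[μ(2/r − 1/a_t)] = 1.486 km/s.
Δv₂ = |v_t − v_c| = |1.486 − 2.889| = 1.403 km/s.

Δv₂ = 1.403 km/s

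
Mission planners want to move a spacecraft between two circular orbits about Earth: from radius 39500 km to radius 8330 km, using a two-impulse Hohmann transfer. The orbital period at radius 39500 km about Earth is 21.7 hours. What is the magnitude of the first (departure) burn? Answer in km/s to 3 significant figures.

From Kepler's third law T² = 4π²r³/μ at r = 39500 km, T = 21.7 hours = 21.7 × 3600 s = 78120 s: μ = 4π²r³/T² = 3.98682×10^5 km³/s².
The Hohmann ellipse has a_t = (r₁ + r₂)/2 = 23915 km.
Circular speed at r = 39500 km: v_c = √(μ/r) = 3.177 km/s.
Vis-viva on the transfer ellipse at r = 39500 km gives v_t = √[μ(2/r − 1/a_t)] = 1.875 km/s.
Δv₁ = |v_t − v_c| = |1.875 − 3.177| = 1.302 km/s.

Δv₁ = 1.30 km/s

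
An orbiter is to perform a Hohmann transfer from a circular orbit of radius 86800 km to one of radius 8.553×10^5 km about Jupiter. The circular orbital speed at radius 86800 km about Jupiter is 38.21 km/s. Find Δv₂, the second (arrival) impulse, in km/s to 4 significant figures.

From the circular-orbit relation v² = μ/r at r = 86800 km: μ = v²r = (38.21)² × 86800 = 1.26728×10^8 km³/s².
Transfer-ellipse semi-major axis a_t = (r₁ + r₂)/2 = (86800 + 8.553×10^5)/2 = 4.7105×10^5 km.
Circular speed at r = 8.553×10^5 km: v_c = √(μ/r) = 12.172 km/s.
Transfer-orbit speed at the same r (vis-viva, a = a_t): v_t = √[μ(2/r − 1/a_t)] = 5.2252 km/s.
Δv₂ = |v_t − v_c| = |5.2252 − 12.172| = 6.947 km/s.

Δv₂ = 6.947 km/s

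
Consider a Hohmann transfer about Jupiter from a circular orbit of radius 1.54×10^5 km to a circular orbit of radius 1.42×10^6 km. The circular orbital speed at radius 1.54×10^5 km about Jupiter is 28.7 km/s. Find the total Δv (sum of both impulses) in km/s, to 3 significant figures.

From the circular-orbit relation v² = μ/r at r = 1.54×10^5 km: μ = v²r = (28.7)² × 1.54×10^5 = 1.26848×10^8 km³/s².
The Hohmann ellipse has a_t = (r₁ + r₂)/2 = 7.870×10^5 km.
At r₁ the circular-orbit speed is v₁ = √(μ/r₁) = 28.700 km/s.
Transfer-orbit speed at r₁ (v² = μ(2/r − 1/a)): v_p = √[μ(2/r₁ − 1/a_t)] = 38.551 km/s.
First burn Δv₁ = |v_p − v₁| = 9.851 km/s.
Circular speed at r₂: v₂ = √(μ/r₂) = 9.45144 km/s.
Transfer-orbit speed at r₂: v_a = √[μ(2/r₂ − 1/a_t)] = 4.18091 km/s.
Second burn Δv₂ = |v₂ − v_a| = 5.271 km/s.
Total Δv = Δv₁ + Δv₂ = 15.12 km/s.

Δv = 15.1 km/s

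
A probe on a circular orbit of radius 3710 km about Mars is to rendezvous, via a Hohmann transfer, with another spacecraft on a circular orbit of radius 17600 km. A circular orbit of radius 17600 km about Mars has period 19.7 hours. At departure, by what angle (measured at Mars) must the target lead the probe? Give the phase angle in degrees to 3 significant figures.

φ = 95.2°

From Kepler's third law T² = 4π²r³/μ at r = 17600 km, T = 19.7 hours = 19.7 × 3600 s = 70920 s: μ = 4π²r³/T² = 42791.8 km³/s².
Transfer-ellipse semi-major axis a_t = (r₁ + r₂)/2 = (3710 + 17600)/2 = 10655 km.
Transfer time t = π√(a_t³/μ) = 16703 s.
Target angular speed ω₂ = √(μ/r₂³) = 8.8595×10^-5 rad/s.
Angle swept by the target during transfer: ω₂·t = 1.4798 rad = 84.79°.
The probe traverses 180° on the transfer ellipse, so the target must lead by 180° − 84.79° = 95.2°.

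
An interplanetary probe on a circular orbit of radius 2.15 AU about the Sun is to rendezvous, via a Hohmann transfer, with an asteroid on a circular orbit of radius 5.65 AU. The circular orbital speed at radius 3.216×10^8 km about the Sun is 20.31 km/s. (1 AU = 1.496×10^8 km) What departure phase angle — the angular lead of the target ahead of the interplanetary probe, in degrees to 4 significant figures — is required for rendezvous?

φ = 76.77°

From the circular-orbit relation v² = μ/r at r = 3.216×10^8 km: μ = v²r = (20.31)² × 3.216×10^8 = 1.32659×10^11 km³/s².
In km: r₁ = 2.15 × 1.496×10^8 = 3.2164×10^8 km; r₂ = 5.65 × 1.496×10^8 = 8.4524×10^8 km.
The Hohmann ellipse has a_t = (r₁ + r₂)/2 = 5.8344×10^8 km.
Transfer time t = π√(a_t³/μ) = 1.21556×10^8 s.
The target's mean motion on its circular orbit is ω₂ = √(μ/r₂³) = 1.48217×10^-8 rad/s.
Angle swept by the target during transfer: ω₂·t = 1.8017 rad = 103.23°.
The interplanetary probe traverses 180° on the transfer ellipse, so the target must lead by 180° − 103.23° = 76.77°.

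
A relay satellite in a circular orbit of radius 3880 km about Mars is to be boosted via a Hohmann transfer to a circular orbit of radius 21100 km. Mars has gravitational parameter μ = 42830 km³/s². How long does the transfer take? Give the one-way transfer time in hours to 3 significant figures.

t = 5.89 hours

Transfer-ellipse semi-major axis a_t = (r₁ + r₂)/2 = (3880 + 21100)/2 = 12490 km.
Half the transfer-orbit period gives t = π√(a_t³/μ) = 21190 s.
Converting: 21190 s ÷ 3600 s/hour = 5.89 hours.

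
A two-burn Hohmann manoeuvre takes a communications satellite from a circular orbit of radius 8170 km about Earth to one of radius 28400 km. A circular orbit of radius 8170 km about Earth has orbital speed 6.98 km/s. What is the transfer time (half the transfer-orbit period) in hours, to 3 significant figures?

From the circular-orbit relation v² = μ/r at r = 8170 km: μ = v²r = (6.98)² × 8170 = 3.98046×10^5 km³/s².
Semi-major axis of the transfer orbit: a_t = (8170 + 28400)/2 = 18285 km.
By Kepler's third law the transfer-orbit period is T = 2π√(a_t³/μ), so t = T/2 = 12310 s.
Converting: 12310 s ÷ 3600 s/hour = 3.42 hours.

t = 3.42 hours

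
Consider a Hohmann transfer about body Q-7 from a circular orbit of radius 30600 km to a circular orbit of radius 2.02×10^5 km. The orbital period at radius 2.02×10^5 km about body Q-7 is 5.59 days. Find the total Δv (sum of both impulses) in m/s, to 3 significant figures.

From Kepler's third law T² = 4π²r³/μ at r = 2.02×10^5 km, T = 5.59 days = 5.59 × 86400 s = 4.82976×10^5 s: μ = 4π²r³/T² = 1.39496×10^6 km³/s².
Semi-major axis of the transfer orbit: a_t = (30600 + 2.020×10^5)/2 = 1.163×10^5 km.
Circular speed at r₁: v₁ = √(μ/r₁) = √(1.39496×10^6/30600) = 6.752 km/s.
On the transfer ellipse at r₁, v² = μ(2/r − 1/a) gives v_p = √[μ(2/r₁ − 1/a_t)] = 8.898 km/s.
First burn Δv₁ = |v_p − v₁| = 2.146 km/s.
At r₂, v₂ = √(μ/r₂) = 2.628 km/s.
Transfer-orbit speed at r₂: v_a = √[μ(2/r₂ − 1/a_t)] = 1.348 km/s.
Second burn Δv₂ = |v₂ − v_a| = 1.280 km/s.
Total Δv = Δv₁ + Δv₂ = 3.426 km/s.

Δv = 3430 m/s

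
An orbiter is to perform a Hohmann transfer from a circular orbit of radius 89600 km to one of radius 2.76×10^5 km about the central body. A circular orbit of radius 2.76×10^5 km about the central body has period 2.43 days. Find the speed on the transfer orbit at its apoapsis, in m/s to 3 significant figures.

From Kepler's third law T² = 4π²r³/μ at r = 2.76×10^5 km, T = 2.43 days = 2.43 × 86400 s = 2.09952×10^5 s: μ = 4π²r³/T² = 1.88299×10^7 km³/s².
The Hohmann ellipse has a_t = (r₁ + r₂)/2 = 1.828×10^5 km.
The apoapsis of the transfer ellipse is at r = 2.760×10^5 km.
From the vis-viva equation, v = √[μ(2/r − 1/a_t)] = 5.783 km/s.

v = 5780 m/s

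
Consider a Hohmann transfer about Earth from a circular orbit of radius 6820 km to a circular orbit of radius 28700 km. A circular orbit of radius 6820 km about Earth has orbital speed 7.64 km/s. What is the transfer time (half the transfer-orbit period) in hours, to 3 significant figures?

t = 3.27 hours

From the circular-orbit relation v² = μ/r at r = 6820 km: μ = v²r = (7.64)² × 6820 = 3.98081×10^5 km³/s².
The Hohmann ellipse has a_t = (r₁ + r₂)/2 = 17760 km.
By Kepler's third law the transfer-orbit period is T = 2π√(a_t³/μ), so t = T/2 = 11780 s.
Converting: 11780 s ÷ 3600 s/hour = 3.27 hours.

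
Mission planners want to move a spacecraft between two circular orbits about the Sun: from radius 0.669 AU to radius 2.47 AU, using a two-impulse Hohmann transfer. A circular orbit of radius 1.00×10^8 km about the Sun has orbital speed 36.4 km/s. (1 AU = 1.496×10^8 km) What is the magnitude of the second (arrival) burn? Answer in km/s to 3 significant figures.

From the circular-orbit relation v² = μ/r at r = 1.00×10^8 km: μ = v²r = (36.4)² × 1.00×10^8 = 1.32496×10^11 km³/s².
In km: r₁ = 0.669 × 1.496×10^8 = 1.000824×10^8 km; r₂ = 2.47 × 1.496×10^8 = 3.69512×10^8 km.
The Hohmann ellipse has a_t = (r₁ + r₂)/2 = 2.347972×10^8 km.
Circular speed at r = 3.69512×10^8 km: v_c = √(μ/r) = 18.936 km/s.
Vis-viva on the transfer ellipse at r = 3.69512×10^8 km gives v_t = √[μ(2/r − 1/a_t)] = 12.363 km/s.
Δv₂ = |v_t − v_c| = |12.363 − 18.936| = 6.573 km/s.

Δv₂ = 6.57 km/s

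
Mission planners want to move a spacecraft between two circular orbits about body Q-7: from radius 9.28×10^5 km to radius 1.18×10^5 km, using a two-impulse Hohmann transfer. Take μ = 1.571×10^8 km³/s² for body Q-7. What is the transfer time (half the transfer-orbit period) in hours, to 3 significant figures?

t = 26.3 hours

Transfer-ellipse semi-major axis a_t = (r₁ + r₂)/2 = (9.280×10^5 + 1.180×10^5)/2 = 5.230×10^5 km.
Half the transfer-orbit period gives t = π√(a_t³/μ) = 94800 s.
Converting: 94800 s ÷ 3600 s/hour = 26.3 hours.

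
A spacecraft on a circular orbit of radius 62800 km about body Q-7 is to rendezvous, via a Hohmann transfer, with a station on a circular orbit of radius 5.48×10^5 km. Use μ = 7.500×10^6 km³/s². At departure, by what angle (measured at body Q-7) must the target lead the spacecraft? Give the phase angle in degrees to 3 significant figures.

φ = 105°

Semi-major axis of the transfer orbit: a_t = (62800 + 5.480×10^5)/2 = 3.054×10^5 km.
Transfer time t = π√(a_t³/μ) = 1.936×10^5 s.
The target's mean motion on its circular orbit is ω₂ = √(μ/r₂³) = 6.751×10^-6 rad/s.
Angle swept by the target during transfer: ω₂·t = 1.307 rad = 74.89°.
The spacecraft traverses 180° on the transfer ellipse, so the target must lead by 180° − 74.89° = 105°.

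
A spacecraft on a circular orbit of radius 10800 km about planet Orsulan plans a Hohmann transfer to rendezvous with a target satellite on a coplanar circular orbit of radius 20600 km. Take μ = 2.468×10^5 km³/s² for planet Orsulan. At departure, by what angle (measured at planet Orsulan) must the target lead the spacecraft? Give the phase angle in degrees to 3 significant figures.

Transfer-ellipse semi-major axis a_t = (r₁ + r₂)/2 = (10800 + 20600)/2 = 15700 km.
Transfer time t = π√(a_t³/μ) = 12440.2 s.
The target's mean motion on its circular orbit is ω₂ = √(μ/r₂³) = 1.68024×10^-4 rad/s.
Angle swept by the target during transfer: ω₂·t = 2.0903 rad = 119.8°.
The spacecraft traverses 180° on the transfer ellipse, so the target must lead by 180° − 119.8° = 60.2°.

φ = 60.2°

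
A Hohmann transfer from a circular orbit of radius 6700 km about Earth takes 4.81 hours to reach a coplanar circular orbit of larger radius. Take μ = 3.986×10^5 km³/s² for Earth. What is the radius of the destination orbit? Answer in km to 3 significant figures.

r₂ = 39200 km

Transfer time t = 4.81 hours = 17316 s, and t = π√(a_t³/μ).
So a_t = (μ t²/π²)^(1/3) = (3.986×10^5 × (17316)² / π²)^(1/3) = 22964 km.
Since a_t = (r₁ + r₂)/2, r₂ = 2a_t − r₁ = 2×22964 − 6700 = 39228 km.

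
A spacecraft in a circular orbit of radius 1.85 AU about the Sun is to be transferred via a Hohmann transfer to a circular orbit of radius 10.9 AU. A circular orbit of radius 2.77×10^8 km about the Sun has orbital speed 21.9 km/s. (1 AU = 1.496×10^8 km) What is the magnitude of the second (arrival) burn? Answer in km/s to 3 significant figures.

From the circular-orbit relation v² = μ/r at r = 2.77×10^8 km: μ = v²r = (21.9)² × 2.77×10^8 = 1.32852×10^11 km³/s².
In km: r₁ = 1.85 × 1.496×10^8 = 2.7676×10^8 km; r₂ = 10.9 × 1.496×10^8 = 1.63064×10^9 km.
Transfer-ellipse semi-major axis a_t = (r₁ + r₂)/2 = (2.7676×10^8 + 1.63064×10^9)/2 = 9.537×10^8 km.
Circular speed at r = 1.63064×10^9 km: v_c = √(μ/r) = 9.026 km/s.
Vis-viva on the transfer ellipse at r = 1.63064×10^9 km gives v_t = √[μ(2/r − 1/a_t)] = 4.862 km/s.
Δv₂ = |v_t − v_c| = |4.862 − 9.026| = 4.164 km/s.

Δv₂ = 4.16 km/s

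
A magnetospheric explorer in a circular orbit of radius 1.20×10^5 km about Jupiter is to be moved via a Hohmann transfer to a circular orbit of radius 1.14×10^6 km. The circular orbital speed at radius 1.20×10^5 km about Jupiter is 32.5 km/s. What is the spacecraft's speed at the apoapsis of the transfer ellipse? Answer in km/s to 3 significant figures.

v = 4.60 km/s

From the circular-orbit relation v² = μ/r at r = 1.20×10^5 km: μ = v²r = (32.5)² × 1.20×10^5 = 1.26750×10^8 km³/s².
The Hohmann ellipse has a_t = (r₁ + r₂)/2 = 6.300×10^5 km.
The apoapsis of the transfer ellipse is at r = 1.140×10^6 km.
Applying v² = μ(2/r − 1/a_t): v = 4.602 km/s.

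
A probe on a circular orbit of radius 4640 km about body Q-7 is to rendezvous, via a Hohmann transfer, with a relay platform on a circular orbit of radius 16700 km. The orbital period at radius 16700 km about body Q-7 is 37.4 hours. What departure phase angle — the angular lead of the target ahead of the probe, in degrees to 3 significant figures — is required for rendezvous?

From Kepler's third law T² = 4π²r³/μ at r = 16700 km, T = 37.4 hours = 37.4 × 3600 s = 1.3464×10^5 s: μ = 4π²r³/T² = 10142.9 km³/s².
Transfer-ellipse semi-major axis a_t = (r₁ + r₂)/2 = (4640 + 16700)/2 = 10670 km.
Transfer time t = π√(a_t³/μ) = 34380.8 s.
The target's mean motion on its circular orbit is ω₂ = √(μ/r₂³) = 4.66666×10^-5 rad/s.
Angle swept by the target during transfer: ω₂·t = 1.6044 rad = 91.93°.
The probe traverses 180° on the transfer ellipse, so the target must lead by 180° − 91.93° = 88.1°.

φ = 88.1°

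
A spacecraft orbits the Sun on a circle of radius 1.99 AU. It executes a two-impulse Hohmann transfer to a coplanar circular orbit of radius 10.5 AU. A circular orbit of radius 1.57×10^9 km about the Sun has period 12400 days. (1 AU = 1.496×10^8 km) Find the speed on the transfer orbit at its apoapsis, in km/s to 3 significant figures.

From Kepler's third law T² = 4π²r³/μ at r = 1.57×10^9 km, T = 12400 days = 12400 × 86400 s = 1.07136×10^9 s: μ = 4π²r³/T² = 1.33103×10^11 km³/s².
In km: r₁ = 1.99 × 1.496×10^8 = 2.97704×10^8 km; r₂ = 10.5 × 1.496×10^8 = 1.5708×10^9 km.
Semi-major axis of the transfer orbit: a_t = (2.97704×10^8 + 1.5708×10^9)/2 = 9.34252×10^8 km.
At apoapsis, r = 1.5708×10^9 km.
From the vis-viva equation, v = √[μ(2/r − 1/a_t)] = 5.196 km/s.

v = 5.20 km/s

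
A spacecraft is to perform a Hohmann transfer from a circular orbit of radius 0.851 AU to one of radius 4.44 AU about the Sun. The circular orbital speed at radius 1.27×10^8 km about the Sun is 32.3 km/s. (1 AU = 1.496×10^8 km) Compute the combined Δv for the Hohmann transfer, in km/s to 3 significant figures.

From the circular-orbit relation v² = μ/r at r = 1.27×10^8 km: μ = v²r = (32.3)² × 1.27×10^8 = 1.32498×10^11 km³/s².
In km: r₁ = 0.851 × 1.496×10^8 = 1.273096×10^8 km; r₂ = 4.44 × 1.496×10^8 = 6.64224×10^8 km.
Transfer-ellipse semi-major axis a_t = (r₁ + r₂)/2 = (1.273096×10^8 + 6.64224×10^8)/2 = 3.957668×10^8 km.
At r₁ the circular-orbit speed is v₁ = √(μ/r₁) = 32.261 km/s.
On the transfer ellipse at r₁, vis-viva equation gives v_p = √[μ(2/r₁ − 1/a_t)] = 41.794 km/s.
First burn Δv₁ = |v_p − v₁| = 9.533 km/s.
At r₂, v₂ = √(μ/r₂) = 14.1237 km/s.
Transfer-orbit speed at r₂: v_a = √[μ(2/r₂ − 1/a_t)] = 8.01047 km/s.
Second burn Δv₂ = |v₂ − v_a| = 6.113 km/s.
Total Δv = Δv₁ + Δv₂ = 15.65 km/s.

Δv = 15.6 km/s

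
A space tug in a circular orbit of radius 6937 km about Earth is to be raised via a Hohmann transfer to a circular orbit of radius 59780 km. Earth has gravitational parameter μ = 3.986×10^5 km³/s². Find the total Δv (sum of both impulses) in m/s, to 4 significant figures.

Δv = 3972 m/s

Transfer-ellipse semi-major axis a_t = (r₁ + r₂)/2 = (6937 + 59780)/2 = 33358.5 km.
At r₁ the circular-orbit speed is v₁ = √(μ/r₁) = 7.5802 km/s.
On the transfer ellipse at r₁, vis-viva equation gives v_p = √[μ(2/r₁ − 1/a_t)] = 10.147 km/s.
First burn Δv₁ = |v_p − v₁| = 2.567 km/s.
Circular speed at r₂: v₂ = √(μ/r₂) = 2.5822 km/s.
Transfer-orbit speed at r₂: v_a = √[μ(2/r₂ − 1/a_t)] = 1.1775 km/s.
Second burn Δv₂ = |v₂ − v_a| = 1.405 km/s.
Total Δv = Δv₁ + Δv₂ = 3.972 km/s.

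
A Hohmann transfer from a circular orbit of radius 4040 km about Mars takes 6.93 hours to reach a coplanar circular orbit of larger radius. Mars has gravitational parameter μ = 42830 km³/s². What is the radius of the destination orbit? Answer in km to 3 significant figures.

r₂ = 23800 km

Transfer time t = 6.93 hours = 24948 s, and t = π√(a_t³/μ).
So a_t = (μ t²/π²)^(1/3) = (42830 × (24948)² / π²)^(1/3) = 13926 km.
Since a_t = (r₁ + r₂)/2, r₂ = 2a_t − r₁ = 2×13926 − 4040 = 23812 km.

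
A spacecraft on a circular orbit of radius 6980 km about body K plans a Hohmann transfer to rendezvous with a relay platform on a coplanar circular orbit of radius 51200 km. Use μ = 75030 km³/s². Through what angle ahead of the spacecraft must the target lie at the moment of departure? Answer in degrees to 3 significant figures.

φ = 103°

The Hohmann ellipse has a_t = (r₁ + r₂)/2 = 29090 km.
The half-period of the transfer ellipse is t = π√(a_t³/μ) = 56904.7 s.
The target's mean motion on its circular orbit is ω₂ = √(μ/r₂³) = 2.36435×10^-5 rad/s.
Angle swept by the target during transfer: ω₂·t = 1.3454 rad = 77.09°.
Arrival is 180° from departure on the ellipse, so φ = 180° − 77.09° = 103°.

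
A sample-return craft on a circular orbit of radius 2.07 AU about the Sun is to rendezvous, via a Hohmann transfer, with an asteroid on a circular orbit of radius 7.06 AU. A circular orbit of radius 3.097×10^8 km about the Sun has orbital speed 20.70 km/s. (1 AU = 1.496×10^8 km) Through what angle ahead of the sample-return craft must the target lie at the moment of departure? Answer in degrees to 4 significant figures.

From the circular-orbit relation v² = μ/r at r = 3.097×10^8 km: μ = v²r = (20.70)² × 3.097×10^8 = 1.32703×10^11 km³/s².
In km: r₁ = 2.07 × 1.496×10^8 = 3.09672×10^8 km; r₂ = 7.06 × 1.496×10^8 = 1.056176×10^9 km.
Transfer-ellipse semi-major axis a_t = (r₁ + r₂)/2 = (3.09672×10^8 + 1.056176×10^9)/2 = 6.82924×10^8 km.
The half-period of the transfer ellipse is t = π√(a_t³/μ) = 1.5391×10^8 s.
The target's mean motion on its circular orbit is ω₂ = √(μ/r₂³) = 1.0613×10^-8 rad/s.
Angle swept by the target during transfer: ω₂·t = 1.6334 rad = 93.59°.
Arrival is 180° from departure on the ellipse, so φ = 180° − 93.59° = 86.41°.

φ = 86.41°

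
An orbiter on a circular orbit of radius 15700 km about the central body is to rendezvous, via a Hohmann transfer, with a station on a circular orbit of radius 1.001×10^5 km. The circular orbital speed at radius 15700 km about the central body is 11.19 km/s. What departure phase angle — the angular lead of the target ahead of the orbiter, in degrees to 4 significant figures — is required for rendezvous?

From the circular-orbit relation v² = μ/r at r = 15700 km: μ = v²r = (11.19)² × 15700 = 1.96589×10^6 km³/s².
Transfer-ellipse semi-major axis a_t = (r₁ + r₂)/2 = (15700 + 1.001×10^5)/2 = 57900 km.
Transfer time t = π√(a_t³/μ) = 31220 s.
The target's mean motion on its circular orbit is ω₂ = √(μ/r₂³) = 4.427×10^-5 rad/s.
Angle swept by the target during transfer: ω₂·t = 1.382 rad = 79.18°.
The orbiter traverses 180° on the transfer ellipse, so the target must lead by 180° − 79.18° = 100.8°.

φ = 100.8°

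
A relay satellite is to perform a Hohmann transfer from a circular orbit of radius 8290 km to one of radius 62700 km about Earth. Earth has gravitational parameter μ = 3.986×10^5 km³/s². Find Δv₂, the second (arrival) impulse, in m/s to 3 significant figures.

Transfer-ellipse semi-major axis a_t = (r₁ + r₂)/2 = (8290 + 62700)/2 = 35495 km.
Circular speed at r = 62700 km: v_c = √(μ/r) = 2.5214 km/s.
Vis-viva on the transfer ellipse at r = 62700 km gives v_t = √[μ(2/r − 1/a_t)] = 1.2185 km/s.
Δv₂ = |v_t − v_c| = |1.2185 − 2.5214| = 1.303 km/s.

Δv₂ = 1300 m/s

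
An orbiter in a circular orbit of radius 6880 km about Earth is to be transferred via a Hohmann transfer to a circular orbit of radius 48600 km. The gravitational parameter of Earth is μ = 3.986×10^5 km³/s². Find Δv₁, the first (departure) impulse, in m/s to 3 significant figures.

Δv₁ = 2460 m/s

Semi-major axis of the transfer orbit: a_t = (6880 + 48600)/2 = 27740 km.
Circular speed at r = 6880 km: v_c = √(μ/r) = 7.6116 km/s.
Transfer-orbit speed at the same r (vis-viva, a = a_t): v_t = √[μ(2/r − 1/a_t)] = 10.075 km/s.
Δv₁ = |v_t − v_c| = |10.075 − 7.6116| = 2.463 km/s.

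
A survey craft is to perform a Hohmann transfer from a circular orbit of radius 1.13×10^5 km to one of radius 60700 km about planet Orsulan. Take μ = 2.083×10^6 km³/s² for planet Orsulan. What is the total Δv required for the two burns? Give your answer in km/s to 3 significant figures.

The Hohmann ellipse has a_t = (r₁ + r₂)/2 = 86850 km.
At r₁ the circular-orbit speed is v₁ = √(μ/r₁) = 4.2934 km/s.
On the transfer ellipse at r₁, vis-viva gives v_a = √[μ(2/r₁ − 1/a_t)] = 3.5893 km/s.
First burn Δv₁ = |v_a − v₁| = 0.7041 km/s.
Circular speed at r₂: v₂ = √(μ/r₂) = 5.858 km/s.
Transfer-orbit speed at r₂: v_p = √[μ(2/r₂ − 1/a_t)] = 6.682 km/s.
Second burn Δv₂ = |v₂ − v_p| = 0.8240 km/s.
Total Δv = Δv₁ + Δv₂ = 1.528 km/s.

Δv = 1.53 km/s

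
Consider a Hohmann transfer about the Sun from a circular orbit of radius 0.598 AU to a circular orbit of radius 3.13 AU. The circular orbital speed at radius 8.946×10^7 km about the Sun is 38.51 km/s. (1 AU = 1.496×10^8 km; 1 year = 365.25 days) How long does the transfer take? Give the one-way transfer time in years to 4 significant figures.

t = 1.273 years

From the circular-orbit relation v² = μ/r at r = 8.946×10^7 km: μ = v²r = (38.51)² × 8.946×10^7 = 1.32671×10^11 km³/s².
In km: r₁ = 0.598 × 1.496×10^8 = 8.94608×10^7 km; r₂ = 3.13 × 1.496×10^8 = 4.68248×10^8 km.
Transfer-ellipse semi-major axis a_t = (r₁ + r₂)/2 = (8.94608×10^7 + 4.68248×10^8)/2 = 2.788544×10^8 km.
Half the transfer-orbit period gives t = π√(a_t³/μ) = 4.016×10^7 s.
Converting: 4.016×10^7 s ÷ 3.15576×10^7 s/year (365.25 × 86400) = 1.273 years.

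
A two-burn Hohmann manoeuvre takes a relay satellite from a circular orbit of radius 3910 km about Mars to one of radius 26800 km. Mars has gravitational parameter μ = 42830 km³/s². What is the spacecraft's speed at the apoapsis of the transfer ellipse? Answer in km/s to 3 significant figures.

v = 0.638 km/s

Transfer-ellipse semi-major axis a_t = (r₁ + r₂)/2 = (3910 + 26800)/2 = 15355 km.
The apoapsis of the transfer ellipse is at r = 26800 km.
Vis-viva: v = √[μ(2/r − 1/a_t)] = √[42830 × (2/26800 − 1/15355)] = 0.6379 km/s.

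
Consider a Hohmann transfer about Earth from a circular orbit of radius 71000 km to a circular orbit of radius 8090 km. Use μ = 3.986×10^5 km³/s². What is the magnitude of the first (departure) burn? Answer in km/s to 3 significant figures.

Δv₁ = 1.30 km/s

Semi-major axis of the transfer orbit: a_t = (71000 + 8090)/2 = 39545 km.
On the circular orbit at r = 71000 km, v_c = √(μ/r) = 2.3694 km/s.
Transfer-orbit speed at the same r (vis-viva, a = a_t): v_t = √[μ(2/r − 1/a_t)] = 1.0717 km/s.
Δv₁ = |v_t − v_c| = |1.0717 − 2.3694| = 1.298 km/s.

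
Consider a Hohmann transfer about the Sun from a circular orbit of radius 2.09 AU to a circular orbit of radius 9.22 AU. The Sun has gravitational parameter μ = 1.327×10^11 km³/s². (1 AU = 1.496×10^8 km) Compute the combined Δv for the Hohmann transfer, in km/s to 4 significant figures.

In km: r₁ = 2.09 × 1.496×10^8 = 3.12664×10^8 km; r₂ = 9.22 × 1.496×10^8 = 1.379312×10^9 km.
The Hohmann ellipse has a_t = (r₁ + r₂)/2 = 8.45988×10^8 km.
Circular speed at r₁: v₁ = √(μ/r₁) = √(1.327×10^11/3.12664×10^8) = 20.601 km/s.
On the transfer ellipse at r₁, vis-viva equation gives v_p = √[μ(2/r₁ − 1/a_t)] = 26.305 km/s.
First burn Δv₁ = |v_p − v₁| = 5.704 km/s.
At r₂, v₂ = √(μ/r₂) = 9.809 km/s.
Transfer-orbit speed at r₂: v_a = √[μ(2/r₂ − 1/a_t)] = 5.963 km/s.
Second burn Δv₂ = |v₂ − v_a| = 3.846 km/s.
Total Δv = Δv₁ + Δv₂ = 9.550 km/s.

Δv = 9.550 km/s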